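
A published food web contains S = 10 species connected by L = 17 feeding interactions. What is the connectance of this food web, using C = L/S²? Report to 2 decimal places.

The web has S = 10 species and L = 17 feeding links.
C = L / S² = 17 / 100 = 0.1700 ≈ 0.17.

C = 0.17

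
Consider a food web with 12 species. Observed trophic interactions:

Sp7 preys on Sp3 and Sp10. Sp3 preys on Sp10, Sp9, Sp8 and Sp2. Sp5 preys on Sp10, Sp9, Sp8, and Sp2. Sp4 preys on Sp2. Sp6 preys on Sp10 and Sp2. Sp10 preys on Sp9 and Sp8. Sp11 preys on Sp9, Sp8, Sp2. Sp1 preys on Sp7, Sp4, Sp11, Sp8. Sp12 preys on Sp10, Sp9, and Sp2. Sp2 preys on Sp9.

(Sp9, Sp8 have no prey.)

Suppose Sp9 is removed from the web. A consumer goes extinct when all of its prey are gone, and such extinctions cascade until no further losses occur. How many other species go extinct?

Remove Sp9.
Round 1: Sp2 (all prey gone) → extinct.
Round 2: Sp4 (all prey gone) → extinct.
No further losses. Total secondary extinctions: 2.

2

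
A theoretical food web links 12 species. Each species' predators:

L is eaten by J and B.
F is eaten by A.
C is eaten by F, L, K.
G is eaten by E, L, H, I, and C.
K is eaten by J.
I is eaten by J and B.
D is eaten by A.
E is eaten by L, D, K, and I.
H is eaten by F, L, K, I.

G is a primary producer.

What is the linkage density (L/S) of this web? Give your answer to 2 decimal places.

There are L = 23 links among S = 12 species.
L/S = 23/12 = 1.9167 ≈ 1.92.

L/S = 1.92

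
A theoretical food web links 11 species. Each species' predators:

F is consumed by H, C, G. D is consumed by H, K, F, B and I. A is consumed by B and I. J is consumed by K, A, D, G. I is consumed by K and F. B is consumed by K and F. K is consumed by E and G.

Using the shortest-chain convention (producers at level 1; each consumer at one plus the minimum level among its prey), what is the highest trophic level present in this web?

4

Producers (level 1): J.
Following each consumer down to its lowest-level prey: J → D → F → C (levels 1 through 4).
All prey of C (F 3) are at level 3 or above, so C is at level 1 + 3 = 4.
Every consumer has at least one prey at level 3 or below, so none exceeds level 4.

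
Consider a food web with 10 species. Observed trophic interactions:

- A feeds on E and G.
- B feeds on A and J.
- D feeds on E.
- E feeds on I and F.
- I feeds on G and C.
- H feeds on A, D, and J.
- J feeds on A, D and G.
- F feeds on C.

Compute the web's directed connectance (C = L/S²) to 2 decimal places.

C = 0.16

The web has S = 10 species and L = 16 feeding links.
C = L / S² = 16 / 100 = 0.1600 ≈ 0.16.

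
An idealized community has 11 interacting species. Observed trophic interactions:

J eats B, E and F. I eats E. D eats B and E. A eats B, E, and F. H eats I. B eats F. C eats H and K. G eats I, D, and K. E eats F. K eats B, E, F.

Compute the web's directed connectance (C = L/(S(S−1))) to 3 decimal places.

The web has S = 11 species and L = 20 feeding links.
C = L / (S(S−1)) = 20 / 110 = 0.1818 ≈ 0.182.

C = 0.182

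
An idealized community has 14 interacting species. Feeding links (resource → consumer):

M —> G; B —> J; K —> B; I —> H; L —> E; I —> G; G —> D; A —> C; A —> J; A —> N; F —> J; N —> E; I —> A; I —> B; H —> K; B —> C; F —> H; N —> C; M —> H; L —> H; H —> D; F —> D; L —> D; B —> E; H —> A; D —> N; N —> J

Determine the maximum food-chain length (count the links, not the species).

One longest chain: L → H → K → B → J.
It has 5 species and 4 links.

4 links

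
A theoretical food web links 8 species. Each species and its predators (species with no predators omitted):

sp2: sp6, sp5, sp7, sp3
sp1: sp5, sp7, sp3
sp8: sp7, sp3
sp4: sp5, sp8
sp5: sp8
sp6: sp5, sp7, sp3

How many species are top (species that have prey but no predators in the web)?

Top species (has prey, but nothing eats it): sp7, sp3.
Count: 2.

2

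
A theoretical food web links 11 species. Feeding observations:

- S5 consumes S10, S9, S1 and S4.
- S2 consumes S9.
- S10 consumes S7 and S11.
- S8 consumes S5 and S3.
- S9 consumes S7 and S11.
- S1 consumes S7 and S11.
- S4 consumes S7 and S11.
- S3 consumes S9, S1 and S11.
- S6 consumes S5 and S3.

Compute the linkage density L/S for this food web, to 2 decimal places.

There are L = 20 links among S = 11 species.
L/S = 20/11 = 1.8182 ≈ 1.82.

L/S = 1.82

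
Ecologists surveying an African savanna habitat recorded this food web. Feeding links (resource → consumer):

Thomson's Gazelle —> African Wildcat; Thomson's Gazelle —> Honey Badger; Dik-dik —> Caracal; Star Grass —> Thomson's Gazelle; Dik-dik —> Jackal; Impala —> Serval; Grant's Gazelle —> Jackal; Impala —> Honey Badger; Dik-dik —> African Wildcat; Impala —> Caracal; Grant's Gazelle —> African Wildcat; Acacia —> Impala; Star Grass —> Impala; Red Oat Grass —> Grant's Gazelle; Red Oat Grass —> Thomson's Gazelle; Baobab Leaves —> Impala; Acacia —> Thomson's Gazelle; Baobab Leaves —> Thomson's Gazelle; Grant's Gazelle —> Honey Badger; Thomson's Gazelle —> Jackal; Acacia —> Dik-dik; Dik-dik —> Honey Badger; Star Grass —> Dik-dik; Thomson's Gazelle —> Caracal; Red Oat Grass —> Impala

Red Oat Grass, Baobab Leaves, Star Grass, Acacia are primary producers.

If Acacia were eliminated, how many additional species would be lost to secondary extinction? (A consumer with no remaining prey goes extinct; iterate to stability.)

0

Remove Acacia.
Every predator of it retains at least one other prey: Impala still has Red Oat Grass, Baobab Leaves, Star Grass; Thomson's Gazelle still has Red Oat Grass, Baobab Leaves, Star Grass; Dik-dik still has Star Grass.
No consumer loses all prey, so no secondary extinctions occur.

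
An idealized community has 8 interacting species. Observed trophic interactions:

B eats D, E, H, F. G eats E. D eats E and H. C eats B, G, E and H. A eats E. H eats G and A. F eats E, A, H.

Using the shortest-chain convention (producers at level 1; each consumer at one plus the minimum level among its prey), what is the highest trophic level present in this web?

3

Producers (level 1): E.
Following each consumer down to its lowest-level prey: E → A → H (levels 1 through 3).
All prey of H (A 2, G 2) are at level 2 or above, so H is at level 1 + 2 = 3.
Every consumer has at least one prey at level 2 or below, so none exceeds level 3.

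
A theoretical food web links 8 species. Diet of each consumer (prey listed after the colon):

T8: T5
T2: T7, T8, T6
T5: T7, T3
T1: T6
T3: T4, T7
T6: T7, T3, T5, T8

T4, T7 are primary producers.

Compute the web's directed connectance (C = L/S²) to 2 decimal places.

C = 0.20

The web has S = 8 species and L = 13 feeding links.
C = L / S² = 13 / 64 = 0.2031 ≈ 0.20.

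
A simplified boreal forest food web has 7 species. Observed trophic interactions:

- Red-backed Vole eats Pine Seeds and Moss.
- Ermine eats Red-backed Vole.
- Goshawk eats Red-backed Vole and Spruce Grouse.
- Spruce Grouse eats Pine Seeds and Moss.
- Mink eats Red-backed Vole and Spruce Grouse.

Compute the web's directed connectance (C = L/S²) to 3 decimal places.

C = 0.184

The web has S = 7 species and L = 9 feeding links.
C = L / S² = 9 / 49 = 0.1837 ≈ 0.184.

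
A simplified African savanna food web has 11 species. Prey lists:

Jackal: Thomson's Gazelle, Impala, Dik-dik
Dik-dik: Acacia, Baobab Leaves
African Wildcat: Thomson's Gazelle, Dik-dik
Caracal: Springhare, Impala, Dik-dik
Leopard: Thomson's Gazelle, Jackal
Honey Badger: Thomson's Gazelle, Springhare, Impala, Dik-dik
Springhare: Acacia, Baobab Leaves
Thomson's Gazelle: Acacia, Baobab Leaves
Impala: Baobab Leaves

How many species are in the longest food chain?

4 species

One longest chain: Acacia → Thomson's Gazelle → Jackal → Leopard.
It has 4 species and 3 links.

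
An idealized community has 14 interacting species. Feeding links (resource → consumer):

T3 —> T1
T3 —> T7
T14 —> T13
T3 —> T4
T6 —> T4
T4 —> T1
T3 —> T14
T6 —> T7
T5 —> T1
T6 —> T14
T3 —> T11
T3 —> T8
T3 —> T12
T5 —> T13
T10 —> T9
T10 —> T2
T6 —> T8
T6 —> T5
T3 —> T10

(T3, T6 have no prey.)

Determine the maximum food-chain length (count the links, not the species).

2 links

One longest chain: T6 → T5 → T13.
It has 3 species and 2 links.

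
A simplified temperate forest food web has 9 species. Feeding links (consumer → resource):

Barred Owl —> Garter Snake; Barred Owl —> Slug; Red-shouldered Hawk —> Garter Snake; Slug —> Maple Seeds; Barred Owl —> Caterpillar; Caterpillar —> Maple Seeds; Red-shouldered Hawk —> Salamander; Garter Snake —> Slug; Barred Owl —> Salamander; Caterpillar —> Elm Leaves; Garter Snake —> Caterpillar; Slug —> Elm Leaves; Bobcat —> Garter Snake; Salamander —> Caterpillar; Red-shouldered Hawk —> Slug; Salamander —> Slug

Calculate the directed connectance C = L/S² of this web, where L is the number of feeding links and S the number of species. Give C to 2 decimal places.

C = 0.20

The web has S = 9 species and L = 16 feeding links.
C = L / S² = 16 / 81 = 0.1975 ≈ 0.20.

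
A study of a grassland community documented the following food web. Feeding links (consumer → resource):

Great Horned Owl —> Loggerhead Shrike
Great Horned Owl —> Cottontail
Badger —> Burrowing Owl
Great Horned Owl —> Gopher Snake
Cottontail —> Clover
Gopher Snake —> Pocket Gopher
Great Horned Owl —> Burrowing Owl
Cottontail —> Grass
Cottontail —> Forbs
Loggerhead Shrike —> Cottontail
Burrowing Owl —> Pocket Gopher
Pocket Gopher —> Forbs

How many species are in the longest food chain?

One longest chain: Forbs → Pocket Gopher → Burrowing Owl → Badger.
It has 4 species and 3 links.

4 species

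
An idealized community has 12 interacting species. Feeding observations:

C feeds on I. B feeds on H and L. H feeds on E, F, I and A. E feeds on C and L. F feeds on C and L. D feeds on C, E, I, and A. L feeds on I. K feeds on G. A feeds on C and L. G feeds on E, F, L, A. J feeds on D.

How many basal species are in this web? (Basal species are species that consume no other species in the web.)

Basal species (no prey listed): I.
Count: 1.

1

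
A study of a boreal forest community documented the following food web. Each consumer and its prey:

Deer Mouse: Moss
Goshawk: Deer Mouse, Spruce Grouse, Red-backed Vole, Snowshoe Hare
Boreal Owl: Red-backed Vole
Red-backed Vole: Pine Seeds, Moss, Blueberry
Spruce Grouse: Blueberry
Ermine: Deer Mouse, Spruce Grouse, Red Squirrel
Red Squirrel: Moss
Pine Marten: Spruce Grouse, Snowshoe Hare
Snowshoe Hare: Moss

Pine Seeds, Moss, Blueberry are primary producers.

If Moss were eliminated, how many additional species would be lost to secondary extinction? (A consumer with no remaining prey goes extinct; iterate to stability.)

Remove Moss.
Round 1: Deer Mouse (all prey gone), Red Squirrel (all prey gone), Snowshoe Hare (all prey gone) → extinct.
No further losses. Total secondary extinctions: 3.

3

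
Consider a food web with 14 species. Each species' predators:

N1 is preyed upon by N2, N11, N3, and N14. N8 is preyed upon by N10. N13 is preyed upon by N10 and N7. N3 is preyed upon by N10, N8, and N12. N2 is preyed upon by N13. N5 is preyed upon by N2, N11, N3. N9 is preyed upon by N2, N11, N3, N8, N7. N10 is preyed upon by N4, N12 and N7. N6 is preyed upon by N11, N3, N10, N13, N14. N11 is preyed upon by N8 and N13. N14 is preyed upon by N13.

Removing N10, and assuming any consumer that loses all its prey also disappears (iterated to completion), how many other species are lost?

Remove N10.
Round 1: N4 (all prey gone) → extinct.
No further losses. Total secondary extinctions: 1.

1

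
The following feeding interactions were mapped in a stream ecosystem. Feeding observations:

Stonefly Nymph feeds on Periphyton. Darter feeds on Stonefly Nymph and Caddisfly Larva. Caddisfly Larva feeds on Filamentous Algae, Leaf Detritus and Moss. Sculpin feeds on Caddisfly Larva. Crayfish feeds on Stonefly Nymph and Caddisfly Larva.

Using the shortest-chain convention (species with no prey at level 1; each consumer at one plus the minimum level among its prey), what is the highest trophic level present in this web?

3

Basal resources (level 1): Periphyton, Leaf Detritus, Moss, Filamentous Algae.
Following each consumer down to its lowest-level prey: Leaf Detritus → Caddisfly Larva → Crayfish (levels 1 through 3).
All prey of Crayfish (Caddisfly Larva 2, Stonefly Nymph 2) are at level 2 or above, so Crayfish is at level 1 + 2 = 3.
Every consumer has at least one prey at level 2 or below, so none exceeds level 3.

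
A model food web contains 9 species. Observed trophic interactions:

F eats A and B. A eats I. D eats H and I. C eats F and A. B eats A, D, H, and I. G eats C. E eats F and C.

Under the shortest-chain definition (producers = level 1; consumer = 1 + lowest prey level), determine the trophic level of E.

I is a producer → level 1.
A eats I → level 2.
F eats A → level 3.
E eats F → level 4.
No prey of E is below level 3, so 4 is the minimum.

Trophic level 4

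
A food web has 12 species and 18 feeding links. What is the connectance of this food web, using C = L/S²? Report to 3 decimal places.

C = 0.125

The web has S = 12 species and L = 18 feeding links.
C = L / S² = 18 / 144 = 0.1250 ≈ 0.125.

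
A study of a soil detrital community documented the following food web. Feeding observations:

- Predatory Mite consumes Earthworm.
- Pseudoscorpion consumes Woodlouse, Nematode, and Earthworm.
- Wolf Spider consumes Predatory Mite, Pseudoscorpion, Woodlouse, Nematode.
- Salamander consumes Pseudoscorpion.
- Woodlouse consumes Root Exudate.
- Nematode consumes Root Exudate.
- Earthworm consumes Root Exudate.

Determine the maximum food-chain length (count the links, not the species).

3 links

One longest chain: Root Exudate → Nematode → Pseudoscorpion → Salamander.
It has 4 species and 3 links.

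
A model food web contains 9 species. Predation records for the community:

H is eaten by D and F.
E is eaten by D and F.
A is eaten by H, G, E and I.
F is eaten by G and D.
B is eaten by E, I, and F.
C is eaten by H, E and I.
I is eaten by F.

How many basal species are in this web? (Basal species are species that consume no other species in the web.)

Basal species (no prey listed): B, A, C.
Count: 3.

3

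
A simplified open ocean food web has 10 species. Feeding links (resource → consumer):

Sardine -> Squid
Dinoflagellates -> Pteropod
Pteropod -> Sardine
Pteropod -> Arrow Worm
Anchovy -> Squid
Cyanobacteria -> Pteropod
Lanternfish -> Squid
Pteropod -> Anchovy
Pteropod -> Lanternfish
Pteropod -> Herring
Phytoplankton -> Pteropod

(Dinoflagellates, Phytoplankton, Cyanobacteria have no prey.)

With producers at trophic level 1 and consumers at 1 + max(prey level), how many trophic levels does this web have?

4

Producers (level 1): Dinoflagellates, Phytoplankton, Cyanobacteria.
Dinoflagellates → Pteropod → Sardine → Squid gives Squid level 4.
No species has a prey at level 4, so no species reaches level 5.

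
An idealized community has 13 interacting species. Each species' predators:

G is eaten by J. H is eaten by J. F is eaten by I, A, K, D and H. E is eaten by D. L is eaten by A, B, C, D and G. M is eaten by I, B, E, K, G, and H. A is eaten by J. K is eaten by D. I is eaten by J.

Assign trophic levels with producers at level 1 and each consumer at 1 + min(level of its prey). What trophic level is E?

Trophic level 2

M is a producer → level 1.
E eats M → level 2.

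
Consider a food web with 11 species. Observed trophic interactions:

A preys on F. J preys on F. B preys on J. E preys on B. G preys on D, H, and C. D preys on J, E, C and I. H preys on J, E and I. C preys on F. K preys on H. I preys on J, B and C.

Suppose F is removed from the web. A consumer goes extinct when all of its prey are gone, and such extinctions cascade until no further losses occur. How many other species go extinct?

Remove F.
Round 1: A (all prey gone), J (all prey gone), C (all prey gone) → extinct.
Round 2: B (all prey gone) → extinct.
Round 3: I (all prey gone), E (all prey gone) → extinct.
Round 4: D (all prey gone), H (all prey gone) → extinct.
Round 5: K (all prey gone), G (all prey gone) → extinct.
No further losses. Total secondary extinctions: 10.

10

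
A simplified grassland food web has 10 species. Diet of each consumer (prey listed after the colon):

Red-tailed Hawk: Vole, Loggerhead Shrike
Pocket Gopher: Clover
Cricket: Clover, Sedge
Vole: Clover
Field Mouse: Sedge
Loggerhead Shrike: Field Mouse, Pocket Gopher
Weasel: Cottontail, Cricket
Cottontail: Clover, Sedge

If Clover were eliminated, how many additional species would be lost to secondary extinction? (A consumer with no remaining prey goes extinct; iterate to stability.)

Remove Clover.
Round 1: Vole (all prey gone), Pocket Gopher (all prey gone) → extinct.
No further losses. Total secondary extinctions: 2.

2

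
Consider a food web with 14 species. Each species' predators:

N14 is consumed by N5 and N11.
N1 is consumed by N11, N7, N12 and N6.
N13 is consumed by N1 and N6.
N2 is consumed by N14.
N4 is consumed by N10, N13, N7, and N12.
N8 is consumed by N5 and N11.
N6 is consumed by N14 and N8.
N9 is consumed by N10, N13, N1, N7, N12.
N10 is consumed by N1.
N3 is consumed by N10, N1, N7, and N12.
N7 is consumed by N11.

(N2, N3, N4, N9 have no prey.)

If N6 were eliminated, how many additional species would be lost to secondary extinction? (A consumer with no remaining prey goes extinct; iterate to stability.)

Remove N6.
Round 1: N8 (all prey gone) → extinct.
No further losses. Total secondary extinctions: 1.

1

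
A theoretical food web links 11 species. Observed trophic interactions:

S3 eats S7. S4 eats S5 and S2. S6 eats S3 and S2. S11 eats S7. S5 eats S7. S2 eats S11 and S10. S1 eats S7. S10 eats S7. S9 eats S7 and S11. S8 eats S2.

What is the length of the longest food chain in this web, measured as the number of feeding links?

One longest chain: S7 → S10 → S2 → S4.
It has 4 species and 3 links.

3 links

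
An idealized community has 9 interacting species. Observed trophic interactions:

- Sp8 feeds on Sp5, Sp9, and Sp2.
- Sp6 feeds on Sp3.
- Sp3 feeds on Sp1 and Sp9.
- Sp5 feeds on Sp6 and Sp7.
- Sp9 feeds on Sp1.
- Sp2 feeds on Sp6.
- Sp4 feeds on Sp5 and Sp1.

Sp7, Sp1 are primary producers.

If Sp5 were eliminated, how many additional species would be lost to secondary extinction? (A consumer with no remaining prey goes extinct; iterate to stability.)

0

Remove Sp5.
Every predator of it retains at least one other prey: Sp8 still has Sp9, Sp2; Sp4 still has Sp1.
No consumer loses all prey, so no secondary extinctions occur.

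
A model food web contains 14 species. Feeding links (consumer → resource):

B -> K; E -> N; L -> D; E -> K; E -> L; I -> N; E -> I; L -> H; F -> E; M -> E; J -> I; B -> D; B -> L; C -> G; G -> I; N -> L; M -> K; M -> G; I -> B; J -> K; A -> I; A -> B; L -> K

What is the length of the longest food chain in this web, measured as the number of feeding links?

5 links

One longest chain: K → L → N → I → G → M.
It has 6 species and 5 links.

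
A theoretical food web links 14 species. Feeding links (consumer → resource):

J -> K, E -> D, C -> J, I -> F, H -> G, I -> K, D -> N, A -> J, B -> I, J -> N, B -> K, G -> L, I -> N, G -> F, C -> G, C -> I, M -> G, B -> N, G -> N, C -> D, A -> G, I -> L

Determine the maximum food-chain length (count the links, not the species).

2 links

One longest chain: L → G → M.
It has 3 species and 2 links.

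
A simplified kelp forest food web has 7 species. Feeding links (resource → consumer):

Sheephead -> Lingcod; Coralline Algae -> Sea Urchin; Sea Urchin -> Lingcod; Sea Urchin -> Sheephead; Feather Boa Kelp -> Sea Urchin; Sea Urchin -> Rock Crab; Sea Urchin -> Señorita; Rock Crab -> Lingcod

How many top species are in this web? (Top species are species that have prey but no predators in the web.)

Top species (has prey, but nothing eats it): Señorita, Lingcod.
Count: 2.

2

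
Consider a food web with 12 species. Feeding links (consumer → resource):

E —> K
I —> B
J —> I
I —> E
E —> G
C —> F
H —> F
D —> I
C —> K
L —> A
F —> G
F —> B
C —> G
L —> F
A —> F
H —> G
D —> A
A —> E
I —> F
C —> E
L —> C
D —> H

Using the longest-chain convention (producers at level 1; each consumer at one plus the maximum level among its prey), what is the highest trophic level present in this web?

4

Producers (level 1): G, K, B.
G → E → A → L gives L level 4.
No species has a prey at level 4, so no species reaches level 5.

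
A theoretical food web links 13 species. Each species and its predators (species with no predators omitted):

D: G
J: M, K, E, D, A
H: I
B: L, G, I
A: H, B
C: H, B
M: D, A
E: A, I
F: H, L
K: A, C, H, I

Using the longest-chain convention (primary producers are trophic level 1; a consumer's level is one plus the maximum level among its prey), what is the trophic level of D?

J is a producer → level 1.
M eats J → level 2.
D eats M (level 2); other prey at levels: J 1 → level 3.

Trophic level 3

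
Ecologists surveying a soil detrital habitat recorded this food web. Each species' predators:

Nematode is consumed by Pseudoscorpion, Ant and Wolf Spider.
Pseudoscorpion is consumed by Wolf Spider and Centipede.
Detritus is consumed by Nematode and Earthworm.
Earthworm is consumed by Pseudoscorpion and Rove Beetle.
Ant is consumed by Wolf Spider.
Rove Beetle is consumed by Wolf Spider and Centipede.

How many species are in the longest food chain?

4 species

One longest chain: Detritus → Earthworm → Rove Beetle → Centipede.
It has 4 species and 3 links.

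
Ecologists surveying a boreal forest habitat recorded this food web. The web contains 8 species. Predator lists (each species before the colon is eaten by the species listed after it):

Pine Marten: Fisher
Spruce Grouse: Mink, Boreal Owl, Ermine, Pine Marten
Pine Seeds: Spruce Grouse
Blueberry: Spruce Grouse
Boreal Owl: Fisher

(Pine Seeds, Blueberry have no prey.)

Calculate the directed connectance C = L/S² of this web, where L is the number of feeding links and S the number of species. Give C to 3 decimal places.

The web has S = 8 species and L = 8 feeding links.
C = L / S² = 8 / 64 = 0.1250 ≈ 0.125.

C = 0.125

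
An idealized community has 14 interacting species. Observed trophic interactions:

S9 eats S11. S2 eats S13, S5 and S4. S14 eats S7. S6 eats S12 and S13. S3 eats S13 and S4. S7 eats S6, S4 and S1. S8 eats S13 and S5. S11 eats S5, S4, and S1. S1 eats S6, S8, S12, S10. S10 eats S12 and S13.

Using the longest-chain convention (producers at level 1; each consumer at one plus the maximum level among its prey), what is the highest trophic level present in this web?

Producers (level 1): S13, S4, S5, S12.
S13 → S6 → S1 → S11 → S9 gives S9 level 5.
No species has a prey at level 5, so no species reaches level 6.

5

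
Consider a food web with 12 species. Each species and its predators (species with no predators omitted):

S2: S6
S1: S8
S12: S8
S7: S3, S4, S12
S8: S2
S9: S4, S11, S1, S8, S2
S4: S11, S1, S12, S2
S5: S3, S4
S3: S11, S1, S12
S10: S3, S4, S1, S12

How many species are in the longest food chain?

6 species

One longest chain: S7 → S3 → S12 → S8 → S2 → S6.
It has 6 species and 5 links.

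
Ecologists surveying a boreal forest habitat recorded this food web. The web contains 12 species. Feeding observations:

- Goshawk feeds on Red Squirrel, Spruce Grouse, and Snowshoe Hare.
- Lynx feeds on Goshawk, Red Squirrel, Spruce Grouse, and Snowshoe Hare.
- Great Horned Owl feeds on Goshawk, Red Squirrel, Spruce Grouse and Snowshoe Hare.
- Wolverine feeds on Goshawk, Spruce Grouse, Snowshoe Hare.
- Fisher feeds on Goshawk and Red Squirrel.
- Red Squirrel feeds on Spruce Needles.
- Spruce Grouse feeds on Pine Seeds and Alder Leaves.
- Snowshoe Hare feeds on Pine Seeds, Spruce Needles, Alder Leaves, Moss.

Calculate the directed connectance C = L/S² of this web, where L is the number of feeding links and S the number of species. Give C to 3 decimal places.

The web has S = 12 species and L = 23 feeding links.
C = L / S² = 23 / 144 = 0.1597 ≈ 0.160.

C = 0.160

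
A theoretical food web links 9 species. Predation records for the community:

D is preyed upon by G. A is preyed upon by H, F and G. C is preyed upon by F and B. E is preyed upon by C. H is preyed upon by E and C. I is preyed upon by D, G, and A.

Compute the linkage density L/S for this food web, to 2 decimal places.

There are L = 12 links among S = 9 species.
L/S = 12/9 = 1.3333 ≈ 1.33.

L/S = 1.33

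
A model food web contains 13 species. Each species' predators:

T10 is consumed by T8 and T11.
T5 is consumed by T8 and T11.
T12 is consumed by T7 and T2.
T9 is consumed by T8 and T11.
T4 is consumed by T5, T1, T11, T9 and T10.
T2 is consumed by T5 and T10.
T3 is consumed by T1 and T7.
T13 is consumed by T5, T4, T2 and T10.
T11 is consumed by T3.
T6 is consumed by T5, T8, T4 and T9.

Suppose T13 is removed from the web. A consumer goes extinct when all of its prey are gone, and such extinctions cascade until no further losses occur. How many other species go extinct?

Remove T13.
Every predator of it retains at least one other prey: T2 still has T12; T4 still has T6; T5 still has T6, T2, T4; T10 still has T2, T4.
No consumer loses all prey, so no secondary extinctions occur.

0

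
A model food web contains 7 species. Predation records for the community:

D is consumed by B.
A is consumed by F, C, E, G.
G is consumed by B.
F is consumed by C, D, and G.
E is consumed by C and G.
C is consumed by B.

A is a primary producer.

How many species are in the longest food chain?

One longest chain: A → E → G → B.
It has 4 species and 3 links.

4 species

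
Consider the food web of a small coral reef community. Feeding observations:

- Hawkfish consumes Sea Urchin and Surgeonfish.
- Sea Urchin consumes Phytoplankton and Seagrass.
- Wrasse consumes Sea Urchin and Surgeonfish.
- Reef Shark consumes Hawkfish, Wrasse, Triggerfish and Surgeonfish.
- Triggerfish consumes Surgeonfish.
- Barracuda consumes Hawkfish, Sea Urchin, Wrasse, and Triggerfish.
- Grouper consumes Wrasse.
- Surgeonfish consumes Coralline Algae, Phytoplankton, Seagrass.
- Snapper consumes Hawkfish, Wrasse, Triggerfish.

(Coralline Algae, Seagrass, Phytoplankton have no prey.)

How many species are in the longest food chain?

One longest chain: Coralline Algae → Surgeonfish → Triggerfish → Barracuda.
It has 4 species and 3 links.

4 species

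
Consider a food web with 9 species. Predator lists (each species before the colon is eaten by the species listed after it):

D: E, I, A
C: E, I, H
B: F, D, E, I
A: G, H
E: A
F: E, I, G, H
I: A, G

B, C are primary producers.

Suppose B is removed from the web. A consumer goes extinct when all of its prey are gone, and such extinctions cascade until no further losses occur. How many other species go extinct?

Remove B.
Round 1: F (all prey gone), D (all prey gone) → extinct.
No further losses. Total secondary extinctions: 2.

2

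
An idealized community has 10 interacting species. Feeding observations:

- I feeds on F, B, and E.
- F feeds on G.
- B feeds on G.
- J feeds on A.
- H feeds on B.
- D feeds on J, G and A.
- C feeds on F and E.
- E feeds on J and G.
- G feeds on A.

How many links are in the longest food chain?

One longest chain: A → J → E → C.
It has 4 species and 3 links.

3 links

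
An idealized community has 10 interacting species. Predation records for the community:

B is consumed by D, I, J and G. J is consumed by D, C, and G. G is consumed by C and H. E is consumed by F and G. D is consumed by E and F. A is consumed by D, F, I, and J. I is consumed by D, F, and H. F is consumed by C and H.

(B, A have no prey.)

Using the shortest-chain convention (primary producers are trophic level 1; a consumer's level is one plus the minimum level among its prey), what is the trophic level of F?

Trophic level 2

A is a producer → level 1.
F eats A → level 2.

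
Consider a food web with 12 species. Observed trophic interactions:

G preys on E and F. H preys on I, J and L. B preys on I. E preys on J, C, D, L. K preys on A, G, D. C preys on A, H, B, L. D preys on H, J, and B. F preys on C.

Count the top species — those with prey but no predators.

Top species (has prey, but nothing eats it): K.
Count: 1.

1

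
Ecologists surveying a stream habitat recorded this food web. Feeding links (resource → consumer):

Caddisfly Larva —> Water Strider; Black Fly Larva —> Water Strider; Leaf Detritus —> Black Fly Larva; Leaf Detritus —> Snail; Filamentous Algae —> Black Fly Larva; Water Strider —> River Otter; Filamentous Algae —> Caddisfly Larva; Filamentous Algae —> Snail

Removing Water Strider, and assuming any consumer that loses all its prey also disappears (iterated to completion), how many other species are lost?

Remove Water Strider.
Round 1: River Otter (all prey gone) → extinct.
No further losses. Total secondary extinctions: 1.

1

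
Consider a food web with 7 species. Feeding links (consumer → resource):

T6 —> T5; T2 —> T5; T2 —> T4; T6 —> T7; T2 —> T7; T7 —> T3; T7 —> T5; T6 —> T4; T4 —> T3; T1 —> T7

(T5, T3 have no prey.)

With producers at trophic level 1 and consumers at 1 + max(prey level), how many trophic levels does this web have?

3

Producers (level 1): T5, T3.
T3 → T4 → T2 gives T2 level 3.
No species has a prey at level 3, so no species reaches level 4.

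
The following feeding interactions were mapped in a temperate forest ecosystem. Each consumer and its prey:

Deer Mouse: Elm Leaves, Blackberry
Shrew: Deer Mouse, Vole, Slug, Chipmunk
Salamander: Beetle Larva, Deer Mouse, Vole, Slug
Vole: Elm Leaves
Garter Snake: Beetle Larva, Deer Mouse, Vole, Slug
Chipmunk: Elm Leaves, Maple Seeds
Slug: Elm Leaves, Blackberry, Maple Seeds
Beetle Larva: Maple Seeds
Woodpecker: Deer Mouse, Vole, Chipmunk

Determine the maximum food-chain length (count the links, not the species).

2 links

One longest chain: Elm Leaves → Deer Mouse → Woodpecker.
It has 3 species and 2 links.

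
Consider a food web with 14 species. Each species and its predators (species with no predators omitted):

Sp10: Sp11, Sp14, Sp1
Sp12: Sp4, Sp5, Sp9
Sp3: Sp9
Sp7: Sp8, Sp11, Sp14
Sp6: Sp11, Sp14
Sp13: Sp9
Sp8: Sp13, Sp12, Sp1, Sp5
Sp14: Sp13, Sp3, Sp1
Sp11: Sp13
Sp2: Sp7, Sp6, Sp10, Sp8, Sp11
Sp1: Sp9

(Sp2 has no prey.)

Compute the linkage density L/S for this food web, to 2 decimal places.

There are L = 27 links among S = 14 species.
L/S = 27/14 = 1.9286 ≈ 1.93.

L/S = 1.93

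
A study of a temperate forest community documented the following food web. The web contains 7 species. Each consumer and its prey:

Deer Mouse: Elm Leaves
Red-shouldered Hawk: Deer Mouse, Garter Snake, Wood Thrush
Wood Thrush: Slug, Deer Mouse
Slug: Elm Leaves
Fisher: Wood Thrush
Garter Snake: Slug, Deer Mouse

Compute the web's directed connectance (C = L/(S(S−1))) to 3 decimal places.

The web has S = 7 species and L = 10 feeding links.
C = L / (S(S−1)) = 10 / 42 = 0.2381 ≈ 0.238.

C = 0.238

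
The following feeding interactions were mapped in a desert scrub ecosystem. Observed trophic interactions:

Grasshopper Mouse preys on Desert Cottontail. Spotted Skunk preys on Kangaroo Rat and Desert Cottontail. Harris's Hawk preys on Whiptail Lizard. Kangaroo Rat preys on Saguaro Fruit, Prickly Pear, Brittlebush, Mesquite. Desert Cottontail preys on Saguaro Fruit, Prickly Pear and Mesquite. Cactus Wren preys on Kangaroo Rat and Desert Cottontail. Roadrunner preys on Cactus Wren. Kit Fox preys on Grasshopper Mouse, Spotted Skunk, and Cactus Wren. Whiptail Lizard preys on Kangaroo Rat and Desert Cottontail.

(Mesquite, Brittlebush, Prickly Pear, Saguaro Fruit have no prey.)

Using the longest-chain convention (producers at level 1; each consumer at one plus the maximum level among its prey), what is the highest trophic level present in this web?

Producers (level 1): Mesquite, Brittlebush, Prickly Pear, Saguaro Fruit.
Mesquite → Kangaroo Rat → Cactus Wren → Roadrunner gives Roadrunner level 4.
No species has a prey at level 4, so no species reaches level 5.

4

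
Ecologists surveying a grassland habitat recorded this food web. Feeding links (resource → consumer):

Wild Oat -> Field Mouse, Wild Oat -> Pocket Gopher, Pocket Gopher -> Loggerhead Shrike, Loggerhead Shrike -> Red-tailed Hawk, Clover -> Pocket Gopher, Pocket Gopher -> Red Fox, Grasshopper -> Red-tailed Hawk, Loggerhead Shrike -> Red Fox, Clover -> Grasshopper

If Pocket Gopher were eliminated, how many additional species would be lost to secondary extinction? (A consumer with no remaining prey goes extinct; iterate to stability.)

Remove Pocket Gopher.
Round 1: Loggerhead Shrike (all prey gone) → extinct.
Round 2: Red Fox (all prey gone) → extinct.
No further losses. Total secondary extinctions: 2.

2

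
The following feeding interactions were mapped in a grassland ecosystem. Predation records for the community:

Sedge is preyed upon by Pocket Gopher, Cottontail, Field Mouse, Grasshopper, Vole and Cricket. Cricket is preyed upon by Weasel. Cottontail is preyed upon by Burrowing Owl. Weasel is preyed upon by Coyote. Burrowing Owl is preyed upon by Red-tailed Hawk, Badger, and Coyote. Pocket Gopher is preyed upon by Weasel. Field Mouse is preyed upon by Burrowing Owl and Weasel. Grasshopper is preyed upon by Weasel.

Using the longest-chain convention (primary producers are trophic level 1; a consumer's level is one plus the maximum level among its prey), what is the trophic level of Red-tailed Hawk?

Sedge is a producer → level 1.
Cottontail eats Sedge → level 2.
Burrowing Owl eats Cottontail (level 2); other prey at levels: Field Mouse 2 → level 3.
Red-tailed Hawk eats Burrowing Owl → level 4.

Trophic level 4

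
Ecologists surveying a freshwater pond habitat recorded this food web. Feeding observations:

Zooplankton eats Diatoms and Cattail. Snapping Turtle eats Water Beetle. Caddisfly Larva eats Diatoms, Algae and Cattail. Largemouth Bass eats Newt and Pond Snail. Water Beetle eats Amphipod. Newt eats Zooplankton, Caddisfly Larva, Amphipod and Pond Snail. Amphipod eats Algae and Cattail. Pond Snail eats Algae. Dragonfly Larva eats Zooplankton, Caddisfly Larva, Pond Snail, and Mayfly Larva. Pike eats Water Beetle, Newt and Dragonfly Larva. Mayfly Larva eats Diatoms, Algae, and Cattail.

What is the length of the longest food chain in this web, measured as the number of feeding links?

3 links

One longest chain: Cattail → Amphipod → Water Beetle → Snapping Turtle.
It has 4 species and 3 links.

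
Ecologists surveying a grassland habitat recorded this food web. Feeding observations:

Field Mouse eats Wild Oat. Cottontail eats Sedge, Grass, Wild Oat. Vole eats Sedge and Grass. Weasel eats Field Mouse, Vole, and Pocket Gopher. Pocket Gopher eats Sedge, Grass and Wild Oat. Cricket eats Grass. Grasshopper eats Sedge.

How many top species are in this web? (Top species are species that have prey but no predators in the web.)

Top species (has prey, but nothing eats it): Grasshopper, Cottontail, Cricket, Weasel.
Count: 4.

4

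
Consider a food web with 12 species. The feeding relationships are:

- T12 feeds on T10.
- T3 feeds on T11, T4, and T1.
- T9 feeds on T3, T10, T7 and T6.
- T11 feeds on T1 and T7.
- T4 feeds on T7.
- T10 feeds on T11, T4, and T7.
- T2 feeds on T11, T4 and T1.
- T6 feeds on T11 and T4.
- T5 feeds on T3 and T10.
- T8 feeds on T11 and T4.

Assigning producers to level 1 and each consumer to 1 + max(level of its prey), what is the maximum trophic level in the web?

4

Producers (level 1): T7, T1.
T7 → T4 → T3 → T5 gives T5 level 4.
No species has a prey at level 4, so no species reaches level 5.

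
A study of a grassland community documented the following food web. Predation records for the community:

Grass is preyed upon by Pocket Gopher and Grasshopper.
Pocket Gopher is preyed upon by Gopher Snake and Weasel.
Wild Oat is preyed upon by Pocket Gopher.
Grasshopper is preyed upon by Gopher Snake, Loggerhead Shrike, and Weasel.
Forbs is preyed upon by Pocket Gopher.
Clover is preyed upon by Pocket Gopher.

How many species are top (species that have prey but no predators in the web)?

3

Top species (has prey, but nothing eats it): Loggerhead Shrike, Gopher Snake, Weasel.
Count: 3.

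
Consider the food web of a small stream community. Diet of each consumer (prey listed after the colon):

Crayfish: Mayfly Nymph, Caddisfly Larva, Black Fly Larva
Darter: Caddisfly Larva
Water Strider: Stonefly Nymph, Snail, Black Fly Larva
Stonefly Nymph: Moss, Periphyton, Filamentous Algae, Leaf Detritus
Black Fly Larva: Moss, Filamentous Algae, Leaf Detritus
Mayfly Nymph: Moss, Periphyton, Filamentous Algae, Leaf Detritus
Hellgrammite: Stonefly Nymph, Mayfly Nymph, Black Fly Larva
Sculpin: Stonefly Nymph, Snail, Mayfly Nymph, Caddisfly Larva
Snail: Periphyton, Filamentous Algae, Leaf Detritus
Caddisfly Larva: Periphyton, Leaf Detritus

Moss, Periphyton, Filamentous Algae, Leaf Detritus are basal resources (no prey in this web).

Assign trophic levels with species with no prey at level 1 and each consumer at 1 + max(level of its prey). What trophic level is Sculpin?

Trophic level 3

Moss has no prey (basal) → level 1.
Stonefly Nymph eats Moss (level 1); other prey at levels: Periphyton 1, Filamentous Algae 1, Leaf Detritus 1 → level 2.
Sculpin eats Stonefly Nymph (level 2); other prey at levels: Snail 2, Mayfly Nymph 2, Caddisfly Larva 2 → level 3.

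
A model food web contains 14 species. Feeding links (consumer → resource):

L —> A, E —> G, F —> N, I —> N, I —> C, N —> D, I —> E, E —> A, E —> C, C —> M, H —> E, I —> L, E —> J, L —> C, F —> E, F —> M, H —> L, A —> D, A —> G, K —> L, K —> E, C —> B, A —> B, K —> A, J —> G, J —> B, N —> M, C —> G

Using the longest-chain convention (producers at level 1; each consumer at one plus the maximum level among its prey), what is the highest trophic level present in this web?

Producers (level 1): M, D, G, B.
D → A → L → K gives K level 4.
No species has a prey at level 4, so no species reaches level 5.

4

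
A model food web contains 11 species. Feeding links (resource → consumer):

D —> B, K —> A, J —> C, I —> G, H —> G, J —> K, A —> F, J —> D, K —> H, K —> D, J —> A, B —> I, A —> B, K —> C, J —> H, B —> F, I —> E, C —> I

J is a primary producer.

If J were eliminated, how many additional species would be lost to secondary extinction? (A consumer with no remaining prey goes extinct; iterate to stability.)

10

Remove J.
Round 1: K (all prey gone) → extinct.
Round 2: C (all prey gone), A (all prey gone), D (all prey gone), H (all prey gone) → extinct.
Round 3: B (all prey gone) → extinct.
Round 4: I (all prey gone), F (all prey gone) → extinct.
Round 5: G (all prey gone), E (all prey gone) → extinct.
No further losses. Total secondary extinctions: 10.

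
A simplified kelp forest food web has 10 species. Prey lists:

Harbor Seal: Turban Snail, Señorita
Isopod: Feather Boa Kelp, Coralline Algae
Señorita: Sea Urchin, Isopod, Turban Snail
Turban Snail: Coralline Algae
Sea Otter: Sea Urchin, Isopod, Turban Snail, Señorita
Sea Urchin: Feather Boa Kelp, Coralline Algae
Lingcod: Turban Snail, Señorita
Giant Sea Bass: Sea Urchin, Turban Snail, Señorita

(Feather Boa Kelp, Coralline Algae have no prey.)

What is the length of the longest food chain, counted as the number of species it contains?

One longest chain: Feather Boa Kelp → Sea Urchin → Señorita → Giant Sea Bass.
It has 4 species and 3 links.

4 species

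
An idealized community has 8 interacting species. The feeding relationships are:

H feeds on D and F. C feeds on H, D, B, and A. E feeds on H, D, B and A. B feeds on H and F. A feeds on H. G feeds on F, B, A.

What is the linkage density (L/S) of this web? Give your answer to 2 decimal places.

There are L = 16 links among S = 8 species.
L/S = 16/8 = 2.0000 ≈ 2.00.

L/S = 2.00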